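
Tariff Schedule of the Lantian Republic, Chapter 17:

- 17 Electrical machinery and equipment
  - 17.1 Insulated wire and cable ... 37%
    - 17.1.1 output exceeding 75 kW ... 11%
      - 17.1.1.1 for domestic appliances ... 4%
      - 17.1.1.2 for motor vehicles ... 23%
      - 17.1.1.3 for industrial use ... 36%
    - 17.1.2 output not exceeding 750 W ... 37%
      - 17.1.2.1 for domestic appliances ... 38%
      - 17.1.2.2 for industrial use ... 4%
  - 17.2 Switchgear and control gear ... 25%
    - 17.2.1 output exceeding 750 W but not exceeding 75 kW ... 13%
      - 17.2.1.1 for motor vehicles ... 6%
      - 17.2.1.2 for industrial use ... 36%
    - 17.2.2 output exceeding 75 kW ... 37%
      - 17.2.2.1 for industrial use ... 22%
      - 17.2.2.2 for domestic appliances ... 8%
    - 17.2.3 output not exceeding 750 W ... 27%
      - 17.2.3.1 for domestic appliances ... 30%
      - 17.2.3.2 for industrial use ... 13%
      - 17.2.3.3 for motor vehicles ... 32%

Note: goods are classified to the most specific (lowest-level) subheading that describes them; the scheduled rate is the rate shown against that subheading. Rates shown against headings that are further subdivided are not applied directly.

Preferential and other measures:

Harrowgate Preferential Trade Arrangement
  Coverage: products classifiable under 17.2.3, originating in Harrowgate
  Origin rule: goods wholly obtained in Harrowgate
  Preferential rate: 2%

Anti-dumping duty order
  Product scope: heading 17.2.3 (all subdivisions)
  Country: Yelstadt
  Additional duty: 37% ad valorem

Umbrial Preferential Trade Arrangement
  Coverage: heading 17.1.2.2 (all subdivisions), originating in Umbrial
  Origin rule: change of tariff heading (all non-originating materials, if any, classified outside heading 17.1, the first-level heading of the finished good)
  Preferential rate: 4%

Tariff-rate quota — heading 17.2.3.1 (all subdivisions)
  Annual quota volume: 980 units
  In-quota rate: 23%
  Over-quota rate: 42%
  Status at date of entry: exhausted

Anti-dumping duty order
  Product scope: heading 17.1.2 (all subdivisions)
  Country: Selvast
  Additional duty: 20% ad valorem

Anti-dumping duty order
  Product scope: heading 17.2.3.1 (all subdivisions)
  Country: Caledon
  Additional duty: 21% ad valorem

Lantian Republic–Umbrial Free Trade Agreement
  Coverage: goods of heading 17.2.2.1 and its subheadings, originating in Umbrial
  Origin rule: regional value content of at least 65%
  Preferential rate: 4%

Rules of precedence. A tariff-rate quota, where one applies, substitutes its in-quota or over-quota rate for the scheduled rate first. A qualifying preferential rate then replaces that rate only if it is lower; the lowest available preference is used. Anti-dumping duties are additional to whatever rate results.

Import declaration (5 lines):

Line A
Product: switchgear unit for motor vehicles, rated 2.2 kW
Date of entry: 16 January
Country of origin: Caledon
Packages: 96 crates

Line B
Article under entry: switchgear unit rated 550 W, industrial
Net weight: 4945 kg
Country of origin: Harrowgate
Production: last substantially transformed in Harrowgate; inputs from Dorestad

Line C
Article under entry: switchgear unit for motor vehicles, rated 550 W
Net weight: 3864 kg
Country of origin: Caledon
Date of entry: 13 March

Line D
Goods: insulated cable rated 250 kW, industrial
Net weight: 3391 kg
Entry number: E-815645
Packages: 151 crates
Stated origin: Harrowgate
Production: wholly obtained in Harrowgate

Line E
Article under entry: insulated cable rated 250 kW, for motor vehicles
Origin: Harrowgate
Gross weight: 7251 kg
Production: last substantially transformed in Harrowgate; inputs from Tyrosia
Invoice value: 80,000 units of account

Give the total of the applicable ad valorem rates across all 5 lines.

110%

Line A: switchgear unit → 17.2; rated 2.2 kW → 17.2.1; for motor vehicles → 17.2.1.1. Scheduled 6%. No special measure applies. → 6%.
Line B: switchgear unit → 17.2; rated 550 W → 17.2.3; industrial → 17.2.3.2. Scheduled 13%. Harrowgate agreement on 17.2.3: not wholly obtained. → 13%.
Line C: switchgear unit → 17.2; rated 550 W → 17.2.3; for motor vehicles → 17.2.3.3. Scheduled 32%. No special measure applies. → 32%.
Line D: insulated cable → 17.1; rated 250 kW → 17.1.1; industrial → 17.1.1.3. Scheduled 36%. Harrowgate agreement on 17.2.3: 17.1.1.3 not covered. → 36%.
Line E: insulated cable → 17.1; rated 250 kW → 17.1.1; for motor vehicles → 17.1.1.2. Scheduled 23%. Harrowgate agreement on 17.2.3: 17.1.1.2 not covered. → 23%.
Sum: 6% + 13% + 32% + 36% + 23% = 110%.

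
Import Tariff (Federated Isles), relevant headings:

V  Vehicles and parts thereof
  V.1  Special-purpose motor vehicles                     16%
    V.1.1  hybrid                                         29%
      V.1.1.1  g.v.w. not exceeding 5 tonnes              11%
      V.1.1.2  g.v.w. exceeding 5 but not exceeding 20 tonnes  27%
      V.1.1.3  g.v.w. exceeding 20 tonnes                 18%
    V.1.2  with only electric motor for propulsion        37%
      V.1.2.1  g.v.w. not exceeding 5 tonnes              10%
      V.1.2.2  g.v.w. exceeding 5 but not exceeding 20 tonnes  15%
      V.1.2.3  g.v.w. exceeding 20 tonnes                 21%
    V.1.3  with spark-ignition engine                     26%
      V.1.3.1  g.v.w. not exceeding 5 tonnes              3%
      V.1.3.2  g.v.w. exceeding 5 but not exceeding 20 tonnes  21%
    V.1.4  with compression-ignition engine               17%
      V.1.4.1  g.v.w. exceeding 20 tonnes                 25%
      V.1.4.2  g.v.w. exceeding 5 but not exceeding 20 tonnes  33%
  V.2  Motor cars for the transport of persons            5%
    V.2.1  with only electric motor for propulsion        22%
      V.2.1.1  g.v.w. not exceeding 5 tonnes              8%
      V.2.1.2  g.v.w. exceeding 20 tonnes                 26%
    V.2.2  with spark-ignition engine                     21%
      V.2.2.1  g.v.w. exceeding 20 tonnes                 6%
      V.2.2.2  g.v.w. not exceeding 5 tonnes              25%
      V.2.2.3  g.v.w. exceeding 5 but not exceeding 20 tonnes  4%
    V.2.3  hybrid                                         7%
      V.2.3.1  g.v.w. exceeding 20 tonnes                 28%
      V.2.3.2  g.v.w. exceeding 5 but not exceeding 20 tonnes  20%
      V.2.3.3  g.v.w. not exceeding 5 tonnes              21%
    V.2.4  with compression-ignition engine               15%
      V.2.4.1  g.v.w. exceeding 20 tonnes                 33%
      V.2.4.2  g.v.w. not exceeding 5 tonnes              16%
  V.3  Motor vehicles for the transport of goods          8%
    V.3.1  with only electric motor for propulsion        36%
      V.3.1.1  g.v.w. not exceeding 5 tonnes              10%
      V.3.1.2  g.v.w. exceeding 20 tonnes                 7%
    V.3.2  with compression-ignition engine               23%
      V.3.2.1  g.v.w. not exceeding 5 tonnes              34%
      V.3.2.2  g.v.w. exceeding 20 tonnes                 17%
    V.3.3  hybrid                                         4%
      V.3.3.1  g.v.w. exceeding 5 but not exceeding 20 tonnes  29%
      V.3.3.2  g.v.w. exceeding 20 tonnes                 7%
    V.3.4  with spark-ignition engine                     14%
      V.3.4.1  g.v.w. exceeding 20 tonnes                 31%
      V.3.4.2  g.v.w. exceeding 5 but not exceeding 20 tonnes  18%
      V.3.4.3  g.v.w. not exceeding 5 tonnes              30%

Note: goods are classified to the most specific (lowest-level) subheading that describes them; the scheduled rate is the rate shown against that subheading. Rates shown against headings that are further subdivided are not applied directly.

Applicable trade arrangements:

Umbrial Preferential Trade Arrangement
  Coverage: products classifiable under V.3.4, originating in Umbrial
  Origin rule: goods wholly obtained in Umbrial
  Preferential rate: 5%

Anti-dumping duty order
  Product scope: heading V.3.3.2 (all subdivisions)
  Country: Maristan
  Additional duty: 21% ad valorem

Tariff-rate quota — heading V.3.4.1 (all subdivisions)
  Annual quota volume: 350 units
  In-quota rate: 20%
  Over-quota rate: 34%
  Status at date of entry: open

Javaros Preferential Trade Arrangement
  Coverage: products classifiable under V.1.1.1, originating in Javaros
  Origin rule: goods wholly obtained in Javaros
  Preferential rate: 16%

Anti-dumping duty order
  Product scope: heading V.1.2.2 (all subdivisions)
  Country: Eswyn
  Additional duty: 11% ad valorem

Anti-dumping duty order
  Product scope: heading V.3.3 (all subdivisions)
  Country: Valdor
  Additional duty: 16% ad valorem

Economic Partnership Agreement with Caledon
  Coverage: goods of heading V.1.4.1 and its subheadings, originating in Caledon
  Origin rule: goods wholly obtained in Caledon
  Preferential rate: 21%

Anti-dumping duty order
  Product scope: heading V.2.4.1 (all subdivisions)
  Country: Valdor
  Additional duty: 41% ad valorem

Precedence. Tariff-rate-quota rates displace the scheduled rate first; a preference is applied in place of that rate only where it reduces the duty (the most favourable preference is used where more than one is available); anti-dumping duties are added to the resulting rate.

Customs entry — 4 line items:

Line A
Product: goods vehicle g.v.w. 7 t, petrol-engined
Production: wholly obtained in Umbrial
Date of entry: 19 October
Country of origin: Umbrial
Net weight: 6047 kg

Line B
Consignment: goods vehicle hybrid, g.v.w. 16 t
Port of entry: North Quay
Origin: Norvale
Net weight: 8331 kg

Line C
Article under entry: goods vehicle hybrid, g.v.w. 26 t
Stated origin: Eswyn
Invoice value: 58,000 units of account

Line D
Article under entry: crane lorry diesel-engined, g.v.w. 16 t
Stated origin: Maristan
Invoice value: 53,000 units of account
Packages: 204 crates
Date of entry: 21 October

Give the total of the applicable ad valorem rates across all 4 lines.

74%

Line A: goods vehicle → V.3; petrol-engined → V.3.4; g.v.w. 7 t → V.3.4.2. Scheduled 18%. Umbrial agreement on V.3.4: wholly obtained → 5% available; preferential 5%. → 5%.
Line B: goods vehicle → V.3; hybrid → V.3.3; g.v.w. 16 t → V.3.3.1. Scheduled 29%. No special measure applies. → 29%.
Line C: goods vehicle → V.3; hybrid → V.3.3; g.v.w. 26 t → V.3.3.2. Scheduled 7%. No special measure applies. → 7%.
Line D: crane lorry → V.1; diesel-engined → V.1.4; g.v.w. 16 t → V.1.4.2. Scheduled 33%. No special measure applies. → 33%.
Sum: 5% + 29% + 7% + 33% = 74%.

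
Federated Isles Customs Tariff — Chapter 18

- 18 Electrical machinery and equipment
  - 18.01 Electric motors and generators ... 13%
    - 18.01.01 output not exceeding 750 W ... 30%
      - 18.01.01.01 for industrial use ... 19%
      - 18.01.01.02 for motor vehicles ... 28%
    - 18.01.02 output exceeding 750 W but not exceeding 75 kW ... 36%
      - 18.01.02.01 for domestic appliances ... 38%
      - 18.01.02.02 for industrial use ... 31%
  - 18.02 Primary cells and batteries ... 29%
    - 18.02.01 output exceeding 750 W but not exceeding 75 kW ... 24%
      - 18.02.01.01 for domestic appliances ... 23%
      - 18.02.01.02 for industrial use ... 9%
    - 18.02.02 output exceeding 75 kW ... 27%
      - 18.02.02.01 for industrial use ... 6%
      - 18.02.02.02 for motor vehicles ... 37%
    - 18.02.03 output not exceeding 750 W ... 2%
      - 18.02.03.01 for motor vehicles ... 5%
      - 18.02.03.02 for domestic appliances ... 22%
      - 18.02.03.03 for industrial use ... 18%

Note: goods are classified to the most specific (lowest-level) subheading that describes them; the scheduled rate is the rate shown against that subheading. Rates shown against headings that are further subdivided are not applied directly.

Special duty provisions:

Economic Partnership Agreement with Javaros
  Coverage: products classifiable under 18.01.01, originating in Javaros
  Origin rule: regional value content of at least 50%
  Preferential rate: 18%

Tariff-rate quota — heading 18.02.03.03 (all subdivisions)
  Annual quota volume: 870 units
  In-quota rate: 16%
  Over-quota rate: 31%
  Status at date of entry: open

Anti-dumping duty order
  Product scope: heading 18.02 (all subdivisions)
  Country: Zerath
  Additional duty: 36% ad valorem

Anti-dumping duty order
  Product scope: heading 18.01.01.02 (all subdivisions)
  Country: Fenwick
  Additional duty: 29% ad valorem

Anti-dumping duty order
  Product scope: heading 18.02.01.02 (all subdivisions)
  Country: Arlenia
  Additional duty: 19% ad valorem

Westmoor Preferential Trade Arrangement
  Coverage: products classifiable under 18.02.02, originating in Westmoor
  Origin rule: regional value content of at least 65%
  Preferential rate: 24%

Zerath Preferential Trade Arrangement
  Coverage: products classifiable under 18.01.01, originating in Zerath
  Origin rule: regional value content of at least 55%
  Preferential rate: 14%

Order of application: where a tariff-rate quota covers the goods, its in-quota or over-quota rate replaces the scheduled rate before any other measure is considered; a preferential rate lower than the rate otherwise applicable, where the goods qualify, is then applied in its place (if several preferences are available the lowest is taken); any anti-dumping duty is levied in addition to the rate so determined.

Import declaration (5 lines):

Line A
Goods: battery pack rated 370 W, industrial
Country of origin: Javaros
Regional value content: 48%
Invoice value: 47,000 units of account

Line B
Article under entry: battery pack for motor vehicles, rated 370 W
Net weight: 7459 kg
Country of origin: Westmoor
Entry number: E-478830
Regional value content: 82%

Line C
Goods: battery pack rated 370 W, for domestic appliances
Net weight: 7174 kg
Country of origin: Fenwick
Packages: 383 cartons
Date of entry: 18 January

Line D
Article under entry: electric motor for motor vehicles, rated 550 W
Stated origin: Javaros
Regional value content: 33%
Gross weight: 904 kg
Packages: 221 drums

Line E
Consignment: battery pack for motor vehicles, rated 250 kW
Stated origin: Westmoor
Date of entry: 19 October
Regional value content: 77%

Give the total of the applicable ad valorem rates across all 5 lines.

95%

Line A: battery pack → 18.02; rated 370 W → 18.02.03; industrial → 18.02.03.03. Scheduled 18%. quota on 18.02.03.03 open → in-quota 16%; Javaros agreement on 18.01.01: 18.02.03.03 not covered. → 16%.
Line B: battery pack → 18.02; rated 370 W → 18.02.03; for motor vehicles → 18.02.03.01. Scheduled 5%. Westmoor agreement on 18.02.02: 18.02.03.01 not covered. → 5%.
Line C: battery pack → 18.02; rated 370 W → 18.02.03; for domestic appliances → 18.02.03.02. Scheduled 22%. No special measure applies. → 22%.
Line D: electric motor → 18.01; rated 550 W → 18.01.01; for motor vehicles → 18.01.01.02. Scheduled 28%. Javaros agreement on 18.01.01: RVC < 50%. → 28%.
Line E: battery pack → 18.02; rated 250 kW → 18.02.02; for motor vehicles → 18.02.02.02. Scheduled 37%. Westmoor agreement on 18.02.02: RVC ≥ 65% → 24% available; preferential 24%. → 24%.
Sum: 16% + 5% + 22% + 28% + 24% = 95%.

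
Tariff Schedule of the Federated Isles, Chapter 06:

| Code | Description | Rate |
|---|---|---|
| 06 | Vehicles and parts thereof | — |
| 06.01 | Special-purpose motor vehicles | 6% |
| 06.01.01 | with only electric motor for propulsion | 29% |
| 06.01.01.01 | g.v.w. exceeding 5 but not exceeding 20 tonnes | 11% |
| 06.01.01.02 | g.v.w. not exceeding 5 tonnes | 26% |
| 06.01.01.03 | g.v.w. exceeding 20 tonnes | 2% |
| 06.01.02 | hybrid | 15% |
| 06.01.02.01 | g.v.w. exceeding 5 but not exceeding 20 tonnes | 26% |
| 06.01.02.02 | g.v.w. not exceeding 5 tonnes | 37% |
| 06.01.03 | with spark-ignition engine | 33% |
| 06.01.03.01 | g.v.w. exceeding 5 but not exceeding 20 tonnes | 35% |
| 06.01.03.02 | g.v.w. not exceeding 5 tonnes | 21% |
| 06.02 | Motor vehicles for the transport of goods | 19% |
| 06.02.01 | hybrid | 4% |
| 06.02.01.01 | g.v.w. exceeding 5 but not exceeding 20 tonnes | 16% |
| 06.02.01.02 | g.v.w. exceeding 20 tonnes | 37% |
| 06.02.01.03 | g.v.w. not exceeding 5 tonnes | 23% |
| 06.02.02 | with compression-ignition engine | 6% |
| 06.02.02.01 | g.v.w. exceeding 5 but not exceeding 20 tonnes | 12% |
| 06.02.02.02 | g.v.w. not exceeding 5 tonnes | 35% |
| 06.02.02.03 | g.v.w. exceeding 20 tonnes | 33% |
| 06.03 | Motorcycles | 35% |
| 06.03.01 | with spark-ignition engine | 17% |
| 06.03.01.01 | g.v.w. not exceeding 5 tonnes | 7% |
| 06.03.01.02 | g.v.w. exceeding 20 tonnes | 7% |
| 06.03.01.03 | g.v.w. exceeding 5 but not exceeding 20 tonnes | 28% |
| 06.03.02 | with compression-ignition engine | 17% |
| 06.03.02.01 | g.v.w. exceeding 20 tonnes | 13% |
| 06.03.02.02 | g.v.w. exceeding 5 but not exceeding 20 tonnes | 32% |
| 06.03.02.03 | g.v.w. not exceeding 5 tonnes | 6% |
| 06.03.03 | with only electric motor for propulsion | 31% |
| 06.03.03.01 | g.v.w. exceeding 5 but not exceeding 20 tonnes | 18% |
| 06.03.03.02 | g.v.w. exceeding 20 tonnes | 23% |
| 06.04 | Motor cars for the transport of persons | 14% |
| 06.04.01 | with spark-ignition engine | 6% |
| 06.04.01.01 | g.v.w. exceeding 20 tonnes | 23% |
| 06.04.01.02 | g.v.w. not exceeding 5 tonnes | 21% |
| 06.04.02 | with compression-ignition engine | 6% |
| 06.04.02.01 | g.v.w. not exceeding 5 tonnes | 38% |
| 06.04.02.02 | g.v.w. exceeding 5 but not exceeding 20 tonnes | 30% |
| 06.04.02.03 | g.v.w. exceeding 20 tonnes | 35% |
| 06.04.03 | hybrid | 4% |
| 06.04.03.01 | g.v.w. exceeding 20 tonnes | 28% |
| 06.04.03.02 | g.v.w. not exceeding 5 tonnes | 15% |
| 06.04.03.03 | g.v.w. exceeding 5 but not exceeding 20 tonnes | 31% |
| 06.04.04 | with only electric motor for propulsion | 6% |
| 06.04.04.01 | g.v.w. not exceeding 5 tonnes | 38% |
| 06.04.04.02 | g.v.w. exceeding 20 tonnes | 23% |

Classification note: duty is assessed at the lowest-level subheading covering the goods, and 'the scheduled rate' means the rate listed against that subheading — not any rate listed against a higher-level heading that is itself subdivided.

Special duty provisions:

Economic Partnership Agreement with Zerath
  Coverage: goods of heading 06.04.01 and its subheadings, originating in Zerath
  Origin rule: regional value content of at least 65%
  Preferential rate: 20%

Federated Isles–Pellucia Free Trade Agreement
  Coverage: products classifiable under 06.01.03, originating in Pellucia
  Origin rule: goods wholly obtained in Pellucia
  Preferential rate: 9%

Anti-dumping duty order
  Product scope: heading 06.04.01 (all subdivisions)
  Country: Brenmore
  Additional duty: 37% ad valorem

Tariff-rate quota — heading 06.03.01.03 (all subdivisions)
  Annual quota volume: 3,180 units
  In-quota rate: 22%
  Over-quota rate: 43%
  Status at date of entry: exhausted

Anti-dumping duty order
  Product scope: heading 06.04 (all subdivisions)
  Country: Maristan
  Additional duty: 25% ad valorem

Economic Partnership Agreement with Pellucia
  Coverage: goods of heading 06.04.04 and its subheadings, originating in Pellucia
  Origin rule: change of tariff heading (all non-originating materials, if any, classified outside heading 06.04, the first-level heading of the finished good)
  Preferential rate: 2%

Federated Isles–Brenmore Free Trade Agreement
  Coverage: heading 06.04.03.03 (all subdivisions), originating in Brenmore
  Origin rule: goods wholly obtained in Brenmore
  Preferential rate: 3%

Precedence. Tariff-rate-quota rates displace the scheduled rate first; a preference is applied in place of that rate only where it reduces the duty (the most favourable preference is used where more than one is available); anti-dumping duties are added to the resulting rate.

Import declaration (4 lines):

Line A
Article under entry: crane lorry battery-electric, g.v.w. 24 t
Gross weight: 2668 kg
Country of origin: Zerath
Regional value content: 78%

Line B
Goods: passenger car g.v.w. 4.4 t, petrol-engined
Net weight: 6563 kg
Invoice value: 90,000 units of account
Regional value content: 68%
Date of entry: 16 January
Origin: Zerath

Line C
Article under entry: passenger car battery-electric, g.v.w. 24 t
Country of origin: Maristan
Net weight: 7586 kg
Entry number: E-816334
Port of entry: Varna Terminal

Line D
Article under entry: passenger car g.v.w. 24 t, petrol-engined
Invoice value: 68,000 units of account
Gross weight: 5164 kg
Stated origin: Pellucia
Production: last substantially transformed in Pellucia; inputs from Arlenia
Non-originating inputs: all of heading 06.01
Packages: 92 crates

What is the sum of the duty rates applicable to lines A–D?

Line A: crane lorry → 06.01; battery-electric → 06.01.01; g.v.w. 24 t → 06.01.01.03. Scheduled 2%. Zerath agreement on 06.04.01: 06.01.01.03 not covered. → 2%.
Line B: passenger car → 06.04; petrol-engined → 06.04.01; g.v.w. 4.4 t → 06.04.01.02. Scheduled 21%. Zerath agreement on 06.04.01: RVC ≥ 65% → 20% available; preferential 20%. → 20%.
Line C: passenger car → 06.04; battery-electric → 06.04.04; g.v.w. 24 t → 06.04.04.02. Scheduled 23%. anti-dumping (Maristan, 06.04): +25%; total 23% + 25% = 48%. → 48%.
Line D: passenger car → 06.04; petrol-engined → 06.04.01; g.v.w. 24 t → 06.04.01.01. Scheduled 23%. Pellucia agreement on 06.01.03: 06.04.01.01 not covered; Pellucia agreement on 06.04.04: 06.04.01.01 not covered. → 23%.
Sum: 2% + 20% + 48% + 23% = 93%.

93%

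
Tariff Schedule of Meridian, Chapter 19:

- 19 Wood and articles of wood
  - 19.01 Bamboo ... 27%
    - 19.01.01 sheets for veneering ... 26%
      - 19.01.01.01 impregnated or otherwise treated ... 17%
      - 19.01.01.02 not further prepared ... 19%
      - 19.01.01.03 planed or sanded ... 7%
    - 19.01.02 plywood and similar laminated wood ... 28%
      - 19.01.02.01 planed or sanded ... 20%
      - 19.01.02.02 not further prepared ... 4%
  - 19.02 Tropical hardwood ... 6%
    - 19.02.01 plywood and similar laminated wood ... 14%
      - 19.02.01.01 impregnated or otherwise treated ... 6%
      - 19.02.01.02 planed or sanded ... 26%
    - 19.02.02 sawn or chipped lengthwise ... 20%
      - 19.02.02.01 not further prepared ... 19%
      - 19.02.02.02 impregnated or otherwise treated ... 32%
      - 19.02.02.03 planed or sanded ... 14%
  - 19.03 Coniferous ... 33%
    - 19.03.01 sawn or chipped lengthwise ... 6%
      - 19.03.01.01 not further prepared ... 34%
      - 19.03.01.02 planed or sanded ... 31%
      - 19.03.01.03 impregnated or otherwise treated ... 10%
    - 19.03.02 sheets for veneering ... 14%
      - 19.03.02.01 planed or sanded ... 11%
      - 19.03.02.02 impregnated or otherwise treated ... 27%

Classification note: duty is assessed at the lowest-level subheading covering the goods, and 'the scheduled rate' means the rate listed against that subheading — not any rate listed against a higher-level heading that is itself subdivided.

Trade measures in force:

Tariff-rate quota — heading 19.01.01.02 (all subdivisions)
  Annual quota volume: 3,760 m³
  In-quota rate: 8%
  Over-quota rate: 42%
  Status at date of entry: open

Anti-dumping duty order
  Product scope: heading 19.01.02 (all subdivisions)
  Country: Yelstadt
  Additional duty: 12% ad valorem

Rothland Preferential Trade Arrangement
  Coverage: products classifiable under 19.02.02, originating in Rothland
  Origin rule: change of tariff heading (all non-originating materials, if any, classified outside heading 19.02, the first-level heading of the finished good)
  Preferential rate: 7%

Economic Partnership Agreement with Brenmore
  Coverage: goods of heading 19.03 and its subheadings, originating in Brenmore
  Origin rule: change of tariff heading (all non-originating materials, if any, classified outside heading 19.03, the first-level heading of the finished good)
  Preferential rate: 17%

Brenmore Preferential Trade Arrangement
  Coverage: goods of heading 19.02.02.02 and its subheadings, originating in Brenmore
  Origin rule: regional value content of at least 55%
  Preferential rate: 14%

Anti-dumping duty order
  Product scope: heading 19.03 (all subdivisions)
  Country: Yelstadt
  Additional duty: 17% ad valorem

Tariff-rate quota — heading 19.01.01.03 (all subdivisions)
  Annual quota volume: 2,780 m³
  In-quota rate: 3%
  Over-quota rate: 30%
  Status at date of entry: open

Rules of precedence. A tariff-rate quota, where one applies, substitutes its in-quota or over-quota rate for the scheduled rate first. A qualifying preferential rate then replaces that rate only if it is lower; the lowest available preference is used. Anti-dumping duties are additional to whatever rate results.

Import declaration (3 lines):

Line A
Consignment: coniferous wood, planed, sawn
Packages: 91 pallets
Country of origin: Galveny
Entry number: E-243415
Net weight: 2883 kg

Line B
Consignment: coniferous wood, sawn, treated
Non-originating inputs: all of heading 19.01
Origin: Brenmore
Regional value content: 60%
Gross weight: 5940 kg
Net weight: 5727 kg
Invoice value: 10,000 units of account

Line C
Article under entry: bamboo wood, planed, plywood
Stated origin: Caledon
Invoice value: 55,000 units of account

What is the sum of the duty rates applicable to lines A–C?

Line A: coniferous → 19.03; sawn → 19.03.01; planed → 19.03.01.02. Scheduled 31%. No special measure applies. → 31%.
Line B: coniferous → 19.03; sawn → 19.03.01; treated → 19.03.01.03. Scheduled 10%. Brenmore agreement on 19.03: CTH met → 17% available; Brenmore agreement on 19.02.02.02: 19.03.01.03 not covered; preference 17% not lower than 10% → no reduction. → 10%.
Line C: bamboo → 19.01; plywood → 19.01.02; planed → 19.01.02.01. Scheduled 20%. No special measure applies. → 20%.
Sum: 31% + 10% + 20% = 61%.

61%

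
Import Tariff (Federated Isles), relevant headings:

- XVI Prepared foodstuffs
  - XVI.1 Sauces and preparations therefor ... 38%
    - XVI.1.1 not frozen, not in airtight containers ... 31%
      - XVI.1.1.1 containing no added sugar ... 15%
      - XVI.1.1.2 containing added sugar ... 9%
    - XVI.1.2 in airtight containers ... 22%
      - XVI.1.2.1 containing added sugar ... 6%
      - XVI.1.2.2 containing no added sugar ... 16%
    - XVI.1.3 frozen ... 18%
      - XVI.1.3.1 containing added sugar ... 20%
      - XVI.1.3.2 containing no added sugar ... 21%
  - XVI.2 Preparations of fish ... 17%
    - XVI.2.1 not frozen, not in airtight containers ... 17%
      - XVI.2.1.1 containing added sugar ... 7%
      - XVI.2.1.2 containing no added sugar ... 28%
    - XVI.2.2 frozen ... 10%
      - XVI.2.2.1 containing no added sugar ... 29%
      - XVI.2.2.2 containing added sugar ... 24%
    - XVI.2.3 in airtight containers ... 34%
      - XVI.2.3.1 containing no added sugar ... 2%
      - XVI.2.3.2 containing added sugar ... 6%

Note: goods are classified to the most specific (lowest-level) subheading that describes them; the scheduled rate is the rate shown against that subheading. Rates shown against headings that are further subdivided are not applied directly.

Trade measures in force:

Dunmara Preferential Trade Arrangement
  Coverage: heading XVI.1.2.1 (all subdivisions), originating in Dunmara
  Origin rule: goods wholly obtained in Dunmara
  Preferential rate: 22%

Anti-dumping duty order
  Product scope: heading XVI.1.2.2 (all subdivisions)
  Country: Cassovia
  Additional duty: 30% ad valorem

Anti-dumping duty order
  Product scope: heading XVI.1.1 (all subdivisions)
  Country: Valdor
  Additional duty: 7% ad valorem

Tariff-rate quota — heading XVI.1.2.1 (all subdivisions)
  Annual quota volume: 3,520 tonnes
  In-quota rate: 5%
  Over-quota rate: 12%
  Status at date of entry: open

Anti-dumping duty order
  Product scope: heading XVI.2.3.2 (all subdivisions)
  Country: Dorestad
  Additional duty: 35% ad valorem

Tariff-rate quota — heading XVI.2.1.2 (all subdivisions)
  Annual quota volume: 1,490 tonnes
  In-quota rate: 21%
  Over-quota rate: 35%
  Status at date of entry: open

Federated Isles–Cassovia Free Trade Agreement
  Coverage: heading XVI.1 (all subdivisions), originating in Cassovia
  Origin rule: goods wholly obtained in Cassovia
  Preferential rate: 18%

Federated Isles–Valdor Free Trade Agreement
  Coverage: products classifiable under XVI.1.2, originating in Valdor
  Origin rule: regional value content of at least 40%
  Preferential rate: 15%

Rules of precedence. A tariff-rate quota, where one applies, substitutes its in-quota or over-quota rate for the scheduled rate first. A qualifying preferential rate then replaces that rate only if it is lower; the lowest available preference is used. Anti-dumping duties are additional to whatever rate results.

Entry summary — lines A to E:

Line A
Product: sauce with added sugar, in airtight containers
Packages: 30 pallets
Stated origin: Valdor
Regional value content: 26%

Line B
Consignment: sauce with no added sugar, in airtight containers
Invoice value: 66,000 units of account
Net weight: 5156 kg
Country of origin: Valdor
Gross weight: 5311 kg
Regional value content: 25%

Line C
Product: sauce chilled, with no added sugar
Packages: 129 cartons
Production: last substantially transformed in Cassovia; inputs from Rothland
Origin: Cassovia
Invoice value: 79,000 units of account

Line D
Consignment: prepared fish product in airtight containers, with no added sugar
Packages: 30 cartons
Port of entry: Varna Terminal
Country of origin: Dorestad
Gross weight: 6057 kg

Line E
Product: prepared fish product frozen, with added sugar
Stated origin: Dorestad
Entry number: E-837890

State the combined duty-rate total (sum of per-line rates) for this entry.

Line A: sauce → XVI.1; in airtight containers → XVI.1.2; with added sugar → XVI.1.2.1. Scheduled 6%. quota on XVI.1.2.1 open → in-quota 5%; Valdor agreement on XVI.1.2: RVC < 40%. → 5%.
Line B: sauce → XVI.1; in airtight containers → XVI.1.2; with no added sugar → XVI.1.2.2. Scheduled 16%. Valdor agreement on XVI.1.2: RVC < 40%. → 16%.
Line C: sauce → XVI.1; chilled → XVI.1.1; with no added sugar → XVI.1.1.1. Scheduled 15%. Cassovia agreement on XVI.1: not wholly obtained. → 15%.
Line D: prepared fish product → XVI.2; in airtight containers → XVI.2.3; with no added sugar → XVI.2.3.1. Scheduled 2%. No special measure applies. → 2%.
Line E: prepared fish product → XVI.2; frozen → XVI.2.2; with added sugar → XVI.2.2.2. Scheduled 24%. No special measure applies. → 24%.
Sum: 5% + 16% + 15% + 2% + 24% = 62%.

62%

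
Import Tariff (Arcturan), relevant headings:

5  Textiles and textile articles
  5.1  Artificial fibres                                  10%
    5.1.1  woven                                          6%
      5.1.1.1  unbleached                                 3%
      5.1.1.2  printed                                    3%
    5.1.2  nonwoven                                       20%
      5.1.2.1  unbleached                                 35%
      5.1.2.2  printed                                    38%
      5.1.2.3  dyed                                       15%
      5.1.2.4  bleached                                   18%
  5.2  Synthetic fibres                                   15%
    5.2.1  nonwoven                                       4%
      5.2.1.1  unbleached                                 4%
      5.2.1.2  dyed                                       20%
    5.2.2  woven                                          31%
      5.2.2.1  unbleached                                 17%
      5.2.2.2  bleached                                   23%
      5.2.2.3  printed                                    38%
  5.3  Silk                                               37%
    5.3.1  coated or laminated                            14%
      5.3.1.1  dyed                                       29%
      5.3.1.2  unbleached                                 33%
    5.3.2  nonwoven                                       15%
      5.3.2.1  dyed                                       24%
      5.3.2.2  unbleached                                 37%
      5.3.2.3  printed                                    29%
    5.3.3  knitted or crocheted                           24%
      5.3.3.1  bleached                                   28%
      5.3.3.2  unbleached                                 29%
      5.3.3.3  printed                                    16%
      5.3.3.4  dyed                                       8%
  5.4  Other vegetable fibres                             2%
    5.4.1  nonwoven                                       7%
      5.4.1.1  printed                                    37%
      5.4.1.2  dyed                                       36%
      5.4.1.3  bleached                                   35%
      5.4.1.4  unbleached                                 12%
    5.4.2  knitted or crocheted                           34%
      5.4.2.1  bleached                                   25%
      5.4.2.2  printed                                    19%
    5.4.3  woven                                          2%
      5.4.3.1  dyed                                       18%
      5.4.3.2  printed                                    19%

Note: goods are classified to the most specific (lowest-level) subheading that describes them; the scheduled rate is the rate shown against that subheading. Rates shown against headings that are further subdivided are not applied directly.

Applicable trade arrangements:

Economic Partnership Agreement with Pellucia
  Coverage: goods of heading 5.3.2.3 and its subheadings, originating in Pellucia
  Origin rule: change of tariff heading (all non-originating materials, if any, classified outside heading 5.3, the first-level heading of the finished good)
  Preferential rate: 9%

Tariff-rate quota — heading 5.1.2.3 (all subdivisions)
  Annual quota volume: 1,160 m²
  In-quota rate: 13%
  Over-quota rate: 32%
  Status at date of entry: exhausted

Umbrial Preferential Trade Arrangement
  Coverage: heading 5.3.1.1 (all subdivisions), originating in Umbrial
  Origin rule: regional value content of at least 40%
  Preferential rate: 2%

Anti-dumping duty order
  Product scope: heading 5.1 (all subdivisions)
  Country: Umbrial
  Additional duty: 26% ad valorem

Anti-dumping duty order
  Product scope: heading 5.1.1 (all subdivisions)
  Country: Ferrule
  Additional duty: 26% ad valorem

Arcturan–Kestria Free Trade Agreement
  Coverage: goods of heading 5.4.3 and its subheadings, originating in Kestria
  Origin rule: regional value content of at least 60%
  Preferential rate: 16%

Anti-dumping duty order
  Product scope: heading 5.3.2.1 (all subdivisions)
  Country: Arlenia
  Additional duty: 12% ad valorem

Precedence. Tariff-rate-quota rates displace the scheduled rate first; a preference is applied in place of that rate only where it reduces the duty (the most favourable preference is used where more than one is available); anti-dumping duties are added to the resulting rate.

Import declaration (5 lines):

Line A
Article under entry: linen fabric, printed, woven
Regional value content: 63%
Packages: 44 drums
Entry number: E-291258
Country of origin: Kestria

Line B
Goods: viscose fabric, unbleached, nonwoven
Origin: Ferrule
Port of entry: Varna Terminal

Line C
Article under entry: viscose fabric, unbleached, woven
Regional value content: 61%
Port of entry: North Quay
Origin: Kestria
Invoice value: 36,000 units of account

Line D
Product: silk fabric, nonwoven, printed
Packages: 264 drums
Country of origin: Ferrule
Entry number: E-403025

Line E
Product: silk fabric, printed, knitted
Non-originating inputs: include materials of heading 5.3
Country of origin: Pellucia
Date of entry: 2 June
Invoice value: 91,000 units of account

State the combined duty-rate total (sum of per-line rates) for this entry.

Line A: linen → 5.4; woven → 5.4.3; printed → 5.4.3.2. Scheduled 19%. Kestria agreement on 5.4.3: RVC ≥ 60% → 16% available; preferential 16%. → 16%.
Line B: viscose → 5.1; nonwoven → 5.1.2; unbleached → 5.1.2.1. Scheduled 35%. No special measure applies. → 35%.
Line C: viscose → 5.1; woven → 5.1.1; unbleached → 5.1.1.1. Scheduled 3%. Kestria agreement on 5.4.3: 5.1.1.1 not covered. → 3%.
Line D: silk → 5.3; nonwoven → 5.3.2; printed → 5.3.2.3. Scheduled 29%. No special measure applies. → 29%.
Line E: silk → 5.3; knitted → 5.3.3; printed → 5.3.3.3. Scheduled 16%. Pellucia agreement on 5.3.2.3: 5.3.3.3 not covered. → 16%.
Sum: 16% + 35% + 3% + 29% + 16% = 99%.

99%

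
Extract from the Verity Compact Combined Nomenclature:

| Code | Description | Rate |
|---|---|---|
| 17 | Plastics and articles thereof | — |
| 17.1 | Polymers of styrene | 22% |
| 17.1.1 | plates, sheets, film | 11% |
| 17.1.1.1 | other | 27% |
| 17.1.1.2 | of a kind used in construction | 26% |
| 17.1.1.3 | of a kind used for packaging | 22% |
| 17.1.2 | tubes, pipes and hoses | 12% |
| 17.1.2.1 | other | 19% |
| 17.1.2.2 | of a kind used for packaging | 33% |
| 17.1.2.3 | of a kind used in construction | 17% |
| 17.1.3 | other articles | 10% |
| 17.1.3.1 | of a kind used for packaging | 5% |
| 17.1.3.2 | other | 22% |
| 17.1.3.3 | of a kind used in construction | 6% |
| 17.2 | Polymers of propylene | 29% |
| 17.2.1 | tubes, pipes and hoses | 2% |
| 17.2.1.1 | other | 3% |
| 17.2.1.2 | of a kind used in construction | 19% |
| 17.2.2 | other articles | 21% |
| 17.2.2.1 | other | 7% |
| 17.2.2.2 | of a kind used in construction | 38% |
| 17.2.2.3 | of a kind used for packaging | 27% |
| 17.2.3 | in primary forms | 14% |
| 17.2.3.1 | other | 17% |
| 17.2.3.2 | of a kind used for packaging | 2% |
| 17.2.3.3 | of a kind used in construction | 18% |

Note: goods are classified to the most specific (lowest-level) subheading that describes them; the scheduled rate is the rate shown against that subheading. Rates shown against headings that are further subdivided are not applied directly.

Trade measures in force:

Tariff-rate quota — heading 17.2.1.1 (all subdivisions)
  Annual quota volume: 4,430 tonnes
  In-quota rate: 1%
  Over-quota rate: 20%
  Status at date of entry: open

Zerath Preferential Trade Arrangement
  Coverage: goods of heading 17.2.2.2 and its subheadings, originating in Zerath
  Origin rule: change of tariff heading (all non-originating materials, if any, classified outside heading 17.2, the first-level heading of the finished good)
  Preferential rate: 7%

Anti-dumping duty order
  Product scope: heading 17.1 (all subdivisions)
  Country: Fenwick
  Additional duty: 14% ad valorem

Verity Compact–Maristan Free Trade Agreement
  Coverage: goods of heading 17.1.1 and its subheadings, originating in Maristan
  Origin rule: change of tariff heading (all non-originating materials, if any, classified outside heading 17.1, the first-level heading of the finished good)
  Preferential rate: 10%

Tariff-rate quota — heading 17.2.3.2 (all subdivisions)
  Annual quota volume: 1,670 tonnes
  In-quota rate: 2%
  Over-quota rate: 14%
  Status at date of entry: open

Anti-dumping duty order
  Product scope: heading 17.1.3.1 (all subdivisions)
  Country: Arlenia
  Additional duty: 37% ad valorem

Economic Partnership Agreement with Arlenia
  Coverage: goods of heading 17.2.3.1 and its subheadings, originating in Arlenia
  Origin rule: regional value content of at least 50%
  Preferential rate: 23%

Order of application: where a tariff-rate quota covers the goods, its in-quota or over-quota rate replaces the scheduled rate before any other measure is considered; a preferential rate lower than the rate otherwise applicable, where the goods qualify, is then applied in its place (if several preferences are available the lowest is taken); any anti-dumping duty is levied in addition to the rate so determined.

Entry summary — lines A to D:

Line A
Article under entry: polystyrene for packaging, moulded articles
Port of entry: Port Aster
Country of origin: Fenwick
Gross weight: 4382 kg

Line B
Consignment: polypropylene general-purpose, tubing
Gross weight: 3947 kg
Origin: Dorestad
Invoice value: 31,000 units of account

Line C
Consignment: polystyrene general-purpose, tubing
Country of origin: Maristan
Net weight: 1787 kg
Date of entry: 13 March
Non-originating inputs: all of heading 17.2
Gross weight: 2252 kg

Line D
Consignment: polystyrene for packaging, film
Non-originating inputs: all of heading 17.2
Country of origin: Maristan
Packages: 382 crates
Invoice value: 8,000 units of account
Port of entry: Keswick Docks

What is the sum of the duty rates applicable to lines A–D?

Line A: polystyrene → 17.1; moulded articles → 17.1.3; for packaging → 17.1.3.1. Scheduled 5%. anti-dumping (Fenwick, 17.1): +14%; total 5% + 14% = 19%. → 19%.
Line B: polypropylene → 17.2; tubing → 17.2.1; general-purpose → 17.2.1.1. Scheduled 3%. quota on 17.2.1.1 open → in-quota 1%. → 1%.
Line C: polystyrene → 17.1; tubing → 17.1.2; general-purpose → 17.1.2.1. Scheduled 19%. Maristan agreement on 17.1.1: 17.1.2.1 not covered. → 19%.
Line D: polystyrene → 17.1; film → 17.1.1; for packaging → 17.1.1.3. Scheduled 22%. Maristan agreement on 17.1.1: CTH met → 10% available; preferential 10%. → 10%.
Sum: 19% + 1% + 19% + 10% = 49%.

49%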